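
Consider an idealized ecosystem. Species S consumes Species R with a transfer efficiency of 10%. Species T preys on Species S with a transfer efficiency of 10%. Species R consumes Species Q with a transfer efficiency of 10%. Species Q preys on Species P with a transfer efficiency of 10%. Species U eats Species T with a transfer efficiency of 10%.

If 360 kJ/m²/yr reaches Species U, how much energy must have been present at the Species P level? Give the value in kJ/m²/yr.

Cumulative transfer efficiency: 0.1 × 0.1 × 0.1 × 0.1 × 0.1 = 0.00001
Species P energy = 360 / 0.00001 = 36000000 kJ/m²/yr

36000000 kJ/m²/yr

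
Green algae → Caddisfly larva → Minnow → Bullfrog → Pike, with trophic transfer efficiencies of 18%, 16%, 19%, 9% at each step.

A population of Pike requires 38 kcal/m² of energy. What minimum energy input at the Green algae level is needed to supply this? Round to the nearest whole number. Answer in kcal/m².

Cumulative transfer efficiency: 0.18 × 0.16 × 0.19 × 0.09 = 0.00049248
Green algae energy = 38 / 0.00049248 = 77160 kcal/m²

77160 kcal/m²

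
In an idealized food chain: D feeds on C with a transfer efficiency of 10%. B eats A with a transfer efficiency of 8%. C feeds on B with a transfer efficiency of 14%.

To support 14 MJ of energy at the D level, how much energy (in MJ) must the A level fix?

12500 MJ

Cumulative transfer efficiency: 0.08 × 0.14 × 0.1 = 0.00112
A energy = 14 / 0.00112 = 12500 MJ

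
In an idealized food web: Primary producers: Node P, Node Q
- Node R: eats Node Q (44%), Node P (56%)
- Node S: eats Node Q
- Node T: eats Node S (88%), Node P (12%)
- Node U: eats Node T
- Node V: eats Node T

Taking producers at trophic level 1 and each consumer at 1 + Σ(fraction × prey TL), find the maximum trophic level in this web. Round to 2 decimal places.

Node R: 1 + (0.44×1 + 0.56×1) = 2
Node S: 1 + 1 = 2
Node T: 1 + (0.88×2 + 0.12×1) = 2.88
Node U: 1 + 2.88 = 3.88
Node V: 1 + 2.88 = 3.88

3.88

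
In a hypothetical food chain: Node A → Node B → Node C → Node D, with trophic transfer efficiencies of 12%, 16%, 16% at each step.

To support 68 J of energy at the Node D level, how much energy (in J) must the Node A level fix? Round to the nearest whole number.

22135 J

Cumulative transfer efficiency: 0.12 × 0.16 × 0.16 = 0.003072
Node A energy = 68 / 0.003072 = 22135 J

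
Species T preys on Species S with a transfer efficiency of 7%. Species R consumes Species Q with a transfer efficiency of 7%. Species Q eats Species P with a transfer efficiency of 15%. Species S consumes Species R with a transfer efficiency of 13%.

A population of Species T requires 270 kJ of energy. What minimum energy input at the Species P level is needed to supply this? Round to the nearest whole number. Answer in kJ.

Cumulative transfer efficiency: 0.15 × 0.07 × 0.13 × 0.07 = 0.00009555
Species P energy = 270 / 0.00009555 = 2825746 kJ

2825746 kJ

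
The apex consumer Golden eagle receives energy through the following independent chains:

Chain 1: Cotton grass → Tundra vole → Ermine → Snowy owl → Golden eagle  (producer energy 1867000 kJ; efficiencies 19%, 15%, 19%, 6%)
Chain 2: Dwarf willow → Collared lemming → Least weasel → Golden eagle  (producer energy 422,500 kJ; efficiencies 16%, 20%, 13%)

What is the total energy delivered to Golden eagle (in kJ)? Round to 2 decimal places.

2364.19 kJ

Chain 1: 1867000 × 0.19 × 0.15 × 0.19 × 0.06 = 606.5883 kJ
Chain 2: 422500 × 0.16 × 0.2 × 0.13 = 1757.6 kJ
Total at Golden eagle: 606.5883 + 1757.6 = 2364.1883 kJ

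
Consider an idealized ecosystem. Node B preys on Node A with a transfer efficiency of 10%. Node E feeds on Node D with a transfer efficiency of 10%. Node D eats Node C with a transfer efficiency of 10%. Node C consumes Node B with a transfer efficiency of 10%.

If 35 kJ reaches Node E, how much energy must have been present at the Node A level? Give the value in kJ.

350000 kJ

Cumulative transfer efficiency: 0.1 × 0.1 × 0.1 × 0.1 = 0.0001
Node A energy = 35 / 0.0001 = 350000 kJ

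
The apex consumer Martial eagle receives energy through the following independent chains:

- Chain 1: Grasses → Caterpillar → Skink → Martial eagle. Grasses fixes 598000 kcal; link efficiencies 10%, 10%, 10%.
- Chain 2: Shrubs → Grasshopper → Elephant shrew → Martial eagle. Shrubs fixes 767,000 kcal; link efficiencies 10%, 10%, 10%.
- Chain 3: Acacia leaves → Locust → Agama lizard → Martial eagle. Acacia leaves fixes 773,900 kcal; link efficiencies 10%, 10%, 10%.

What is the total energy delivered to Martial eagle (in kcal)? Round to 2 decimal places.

Chain 1: 598000 × 0.1 × 0.1 × 0.1 = 598 kcal
Chain 2: 767000 × 0.1 × 0.1 × 0.1 = 767 kcal
Chain 3: 773900 × 0.1 × 0.1 × 0.1 = 773.9 kcal
Total at Martial eagle: 598 + 767 + 773.9 = 2138.9 kcal

2138.90 kcal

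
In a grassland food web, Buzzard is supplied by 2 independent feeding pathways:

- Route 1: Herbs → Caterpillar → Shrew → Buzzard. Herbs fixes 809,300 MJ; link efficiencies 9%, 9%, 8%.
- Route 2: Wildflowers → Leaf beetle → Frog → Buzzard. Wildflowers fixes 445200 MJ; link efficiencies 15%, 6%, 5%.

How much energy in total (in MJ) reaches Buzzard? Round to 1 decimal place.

724.8 MJ

Route 1: 809300 × 0.09 × 0.09 × 0.08 = 524.4264 MJ
Route 2: 445200 × 0.15 × 0.06 × 0.05 = 200.34 MJ
Total at Buzzard: 524.4264 + 200.34 = 724.7664 MJ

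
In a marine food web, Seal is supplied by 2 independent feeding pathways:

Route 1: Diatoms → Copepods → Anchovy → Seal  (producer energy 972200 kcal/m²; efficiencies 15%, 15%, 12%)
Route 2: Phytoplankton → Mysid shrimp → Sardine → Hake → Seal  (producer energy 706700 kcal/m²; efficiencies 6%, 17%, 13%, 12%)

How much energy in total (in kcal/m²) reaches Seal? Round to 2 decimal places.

Route 1: 972200 × 0.15 × 0.15 × 0.12 = 2624.94 kcal/m²
Route 2: 706700 × 0.06 × 0.17 × 0.13 × 0.12 = 112.450104 kcal/m²
Total at Seal: 2624.94 + 112.450104 = 2737.390104 kcal/m²

2737.39 kcal/m²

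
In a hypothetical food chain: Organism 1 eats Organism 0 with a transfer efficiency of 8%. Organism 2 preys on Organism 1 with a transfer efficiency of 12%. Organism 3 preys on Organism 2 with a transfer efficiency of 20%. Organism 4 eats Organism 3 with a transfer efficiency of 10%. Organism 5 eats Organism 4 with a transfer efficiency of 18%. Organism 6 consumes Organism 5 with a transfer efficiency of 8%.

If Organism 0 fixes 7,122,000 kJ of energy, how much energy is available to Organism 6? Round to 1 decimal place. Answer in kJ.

19.7 kJ

Organism 1: 7122000 × 0.08 = 569760 kJ
Organism 2: 569760 × 0.12 = 68371.2 kJ
Organism 3: 68371.2 × 0.2 = 13674.24 kJ
Organism 4: 13674.24 × 0.1 = 1367.424 kJ
Organism 5: 1367.424 × 0.18 = 246.13632 kJ
Organism 6: 246.13632 × 0.08 = 19.6909056 kJ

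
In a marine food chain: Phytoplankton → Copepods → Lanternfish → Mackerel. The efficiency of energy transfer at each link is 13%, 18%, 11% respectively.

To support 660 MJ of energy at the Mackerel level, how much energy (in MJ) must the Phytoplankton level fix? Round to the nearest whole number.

256410 MJ

Cumulative transfer efficiency: 0.13 × 0.18 × 0.11 = 0.002574
Phytoplankton energy = 660 / 0.002574 = 256410 MJ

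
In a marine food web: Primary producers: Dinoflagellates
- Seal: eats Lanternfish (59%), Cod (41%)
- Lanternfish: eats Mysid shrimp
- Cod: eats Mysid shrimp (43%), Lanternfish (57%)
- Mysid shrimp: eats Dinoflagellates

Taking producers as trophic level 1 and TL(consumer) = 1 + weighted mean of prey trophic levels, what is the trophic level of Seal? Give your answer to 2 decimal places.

4.23

Mysid shrimp: 1 + 1 = 2
Lanternfish: 1 + 2 = 3
Cod: 1 + (0.43×2 + 0.57×3) = 3.57
Seal: 1 + (0.59×3 + 0.41×3.57) = 4.2337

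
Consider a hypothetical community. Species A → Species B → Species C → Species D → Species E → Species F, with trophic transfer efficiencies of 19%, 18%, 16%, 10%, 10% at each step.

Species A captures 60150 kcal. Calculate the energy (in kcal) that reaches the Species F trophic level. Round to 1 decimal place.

Species B: 60150 × 0.19 = 11428.5 kcal
Species C: 11428.5 × 0.18 = 2057.13 kcal
Species D: 2057.13 × 0.16 = 329.1408 kcal
Species E: 329.1408 × 0.1 = 32.91408 kcal
Species F: 32.91408 × 0.1 = 3.291408 kcal

3.3 kcal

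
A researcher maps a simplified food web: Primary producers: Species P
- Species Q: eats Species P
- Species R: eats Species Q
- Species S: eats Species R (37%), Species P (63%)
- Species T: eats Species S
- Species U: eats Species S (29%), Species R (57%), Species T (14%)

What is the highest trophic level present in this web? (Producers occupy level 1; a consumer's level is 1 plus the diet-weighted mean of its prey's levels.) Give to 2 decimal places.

Species Q: 1 + 1 = 2
Species R: 1 + 2 = 3
Species S: 1 + (0.37×3 + 0.63×1) = 2.74
Species T: 1 + 2.74 = 3.74
Species U: 1 + (0.29×2.74 + 0.57×3 + 0.14×3.74) = 4.0282

4.03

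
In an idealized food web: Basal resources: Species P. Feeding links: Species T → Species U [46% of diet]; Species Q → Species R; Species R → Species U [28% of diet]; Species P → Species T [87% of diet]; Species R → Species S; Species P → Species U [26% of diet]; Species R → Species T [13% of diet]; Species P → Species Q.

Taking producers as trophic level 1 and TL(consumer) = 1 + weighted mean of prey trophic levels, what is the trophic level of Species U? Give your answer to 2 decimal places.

Species Q: 1 + 1 = 2
Species R: 1 + 2 = 3
Species S: 1 + 3 = 4
Species T: 1 + (0.13×3 + 0.87×1) = 2.26
Species U: 1 + (0.28×3 + 0.26×1 + 0.46×2.26) = 3.1396

3.14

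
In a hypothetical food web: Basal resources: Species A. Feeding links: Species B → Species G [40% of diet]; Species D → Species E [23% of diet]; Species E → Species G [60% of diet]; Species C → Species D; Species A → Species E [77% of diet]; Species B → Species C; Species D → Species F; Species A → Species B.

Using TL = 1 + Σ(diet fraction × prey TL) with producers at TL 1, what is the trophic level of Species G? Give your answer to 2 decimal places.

Species B: 1 + 1 = 2
Species C: 1 + 2 = 3
Species D: 1 + 3 = 4
Species E: 1 + (0.77×1 + 0.23×4) = 2.69
Species F: 1 + 4 = 5
Species G: 1 + (0.6×2.69 + 0.4×2) = 3.414

3.41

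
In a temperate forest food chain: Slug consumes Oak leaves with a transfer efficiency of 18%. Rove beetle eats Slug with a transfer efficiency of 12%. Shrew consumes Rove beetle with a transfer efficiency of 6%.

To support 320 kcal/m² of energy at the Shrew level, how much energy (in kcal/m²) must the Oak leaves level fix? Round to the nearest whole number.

Cumulative transfer efficiency: 0.18 × 0.12 × 0.06 = 0.001296
Oak leaves energy = 320 / 0.001296 = 246914 kcal/m²

246914 kcal/m²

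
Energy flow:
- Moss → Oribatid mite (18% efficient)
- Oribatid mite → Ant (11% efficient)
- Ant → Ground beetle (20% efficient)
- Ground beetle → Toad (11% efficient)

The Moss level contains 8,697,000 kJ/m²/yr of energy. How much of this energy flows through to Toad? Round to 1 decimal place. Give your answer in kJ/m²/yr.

Oribatid mite: 8697000 × 0.18 = 1565460 kJ/m²/yr
Ant: 1565460 × 0.11 = 172200.6 kJ/m²/yr
Ground beetle: 172200.6 × 0.2 = 34440.12 kJ/m²/yr
Toad: 34440.12 × 0.11 = 3788.4132 kJ/m²/yr

3788.4 kJ/m²/yr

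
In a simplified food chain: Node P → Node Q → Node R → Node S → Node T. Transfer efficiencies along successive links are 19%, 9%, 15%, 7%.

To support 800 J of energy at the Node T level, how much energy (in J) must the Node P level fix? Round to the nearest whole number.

4455583 J

Cumulative transfer efficiency: 0.19 × 0.09 × 0.15 × 0.07 = 0.00017955
Node P energy = 800 / 0.00017955 = 4455583 J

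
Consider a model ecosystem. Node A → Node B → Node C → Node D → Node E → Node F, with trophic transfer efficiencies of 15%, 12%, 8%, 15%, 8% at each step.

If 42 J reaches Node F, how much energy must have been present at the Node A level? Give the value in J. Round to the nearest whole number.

2430556 J

Cumulative transfer efficiency: 0.15 × 0.12 × 0.08 × 0.15 × 0.08 = 0.00001728
Node A energy = 42 / 0.00001728 = 2430556 J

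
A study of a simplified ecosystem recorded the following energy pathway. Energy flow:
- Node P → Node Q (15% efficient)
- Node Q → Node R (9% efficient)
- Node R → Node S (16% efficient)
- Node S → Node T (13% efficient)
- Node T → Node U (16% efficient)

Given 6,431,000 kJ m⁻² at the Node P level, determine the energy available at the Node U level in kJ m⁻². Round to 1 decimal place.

288.9 kJ m⁻²

Node Q: 6431000 × 0.15 = 964650 kJ m⁻²
Node R: 964650 × 0.09 = 86818.5 kJ m⁻²
Node S: 86818.5 × 0.16 = 13890.96 kJ m⁻²
Node T: 13890.96 × 0.13 = 1805.8248 kJ m⁻²
Node U: 1805.8248 × 0.16 = 288.931968 kJ m⁻²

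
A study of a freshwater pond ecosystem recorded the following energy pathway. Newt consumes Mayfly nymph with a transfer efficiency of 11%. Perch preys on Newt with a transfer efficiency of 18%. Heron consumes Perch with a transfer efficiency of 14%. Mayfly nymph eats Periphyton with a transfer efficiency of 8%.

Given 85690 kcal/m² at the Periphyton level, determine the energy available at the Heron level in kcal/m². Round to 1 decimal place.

Mayfly nymph: 85690 × 0.08 = 6855.2 kcal/m²
Newt: 6855.2 × 0.11 = 754.072 kcal/m²
Perch: 754.072 × 0.18 = 135.73296 kcal/m²
Heron: 135.73296 × 0.14 = 19.0026144 kcal/m²

19.0 kcal/m²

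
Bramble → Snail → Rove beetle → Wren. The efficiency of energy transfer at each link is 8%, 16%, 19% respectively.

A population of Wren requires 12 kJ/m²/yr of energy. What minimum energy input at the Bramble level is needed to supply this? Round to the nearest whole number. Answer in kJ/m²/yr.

4934 kJ/m²/yr

Cumulative transfer efficiency: 0.08 × 0.16 × 0.19 = 0.002432
Bramble energy = 12 / 0.002432 = 4934 kJ/m²/yr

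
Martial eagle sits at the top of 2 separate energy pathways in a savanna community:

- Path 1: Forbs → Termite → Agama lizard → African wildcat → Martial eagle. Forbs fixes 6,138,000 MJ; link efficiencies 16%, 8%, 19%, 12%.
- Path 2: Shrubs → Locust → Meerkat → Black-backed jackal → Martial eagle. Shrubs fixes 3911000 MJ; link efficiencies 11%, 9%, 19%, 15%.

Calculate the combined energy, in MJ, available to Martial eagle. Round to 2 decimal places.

2894.80 MJ

Path 1: 6138000 × 0.16 × 0.08 × 0.19 × 0.12 = 1791.31392 MJ
Path 2: 3911000 × 0.11 × 0.09 × 0.19 × 0.15 = 1103.48865 MJ
Total at Martial eagle: 1791.31392 + 1103.48865 = 2894.80257 MJ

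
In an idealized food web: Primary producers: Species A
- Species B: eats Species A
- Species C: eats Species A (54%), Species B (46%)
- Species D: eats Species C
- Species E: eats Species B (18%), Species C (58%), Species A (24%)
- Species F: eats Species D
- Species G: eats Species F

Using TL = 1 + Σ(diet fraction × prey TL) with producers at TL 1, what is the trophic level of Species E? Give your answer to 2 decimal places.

Species B: 1 + 1 = 2
Species C: 1 + (0.54×1 + 0.46×2) = 2.46
Species D: 1 + 2.46 = 3.46
Species E: 1 + (0.18×2 + 0.58×2.46 + 0.24×1) = 3.0268
Species F: 1 + 3.46 = 4.46
Species G: 1 + 4.46 = 5.46

3.03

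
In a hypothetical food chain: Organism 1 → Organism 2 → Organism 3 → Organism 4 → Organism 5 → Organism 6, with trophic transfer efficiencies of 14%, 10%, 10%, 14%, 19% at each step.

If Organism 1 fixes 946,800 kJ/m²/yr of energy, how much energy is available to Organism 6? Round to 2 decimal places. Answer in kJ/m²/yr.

35.26 kJ/m²/yr

Organism 2: 946800 × 0.14 = 132552 kJ/m²/yr
Organism 3: 132552 × 0.1 = 13255.2 kJ/m²/yr
Organism 4: 13255.2 × 0.1 = 1325.52 kJ/m²/yr
Organism 5: 1325.52 × 0.14 = 185.5728 kJ/m²/yr
Organism 6: 185.5728 × 0.19 = 35.258832 kJ/m²/yr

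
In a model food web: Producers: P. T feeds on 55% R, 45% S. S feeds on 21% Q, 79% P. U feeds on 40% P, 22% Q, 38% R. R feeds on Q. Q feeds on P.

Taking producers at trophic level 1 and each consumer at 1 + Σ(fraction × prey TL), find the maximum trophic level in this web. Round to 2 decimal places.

3.64

Q: 1 + 1 = 2
R: 1 + 2 = 3
S: 1 + (0.21×2 + 0.79×1) = 2.21
T: 1 + (0.55×3 + 0.45×2.21) = 3.6445
U: 1 + (0.4×1 + 0.22×2 + 0.38×3) = 2.98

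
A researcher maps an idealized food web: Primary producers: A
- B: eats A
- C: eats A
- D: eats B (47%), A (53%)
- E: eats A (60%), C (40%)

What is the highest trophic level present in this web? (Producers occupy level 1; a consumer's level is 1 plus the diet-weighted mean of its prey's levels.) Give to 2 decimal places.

B: 1 + 1 = 2
C: 1 + 1 = 2
D: 1 + (0.47×2 + 0.53×1) = 2.47
E: 1 + (0.6×1 + 0.4×2) = 2.4

2.47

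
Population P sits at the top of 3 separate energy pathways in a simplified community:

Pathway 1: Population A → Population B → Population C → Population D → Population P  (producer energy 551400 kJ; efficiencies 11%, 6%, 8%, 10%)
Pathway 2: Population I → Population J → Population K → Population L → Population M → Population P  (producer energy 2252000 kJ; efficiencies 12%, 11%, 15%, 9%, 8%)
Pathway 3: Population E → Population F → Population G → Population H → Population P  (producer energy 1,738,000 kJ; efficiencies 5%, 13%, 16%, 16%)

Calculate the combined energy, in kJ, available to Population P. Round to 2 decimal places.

Pathway 1: 551400 × 0.11 × 0.06 × 0.08 × 0.1 = 29.11392 kJ
Pathway 2: 2252000 × 0.12 × 0.11 × 0.15 × 0.09 × 0.08 = 32.104512 kJ
Pathway 3: 1738000 × 0.05 × 0.13 × 0.16 × 0.16 = 289.2032 kJ
Total at Population P: 29.11392 + 32.104512 + 289.2032 = 350.421632 kJ

350.42 kJ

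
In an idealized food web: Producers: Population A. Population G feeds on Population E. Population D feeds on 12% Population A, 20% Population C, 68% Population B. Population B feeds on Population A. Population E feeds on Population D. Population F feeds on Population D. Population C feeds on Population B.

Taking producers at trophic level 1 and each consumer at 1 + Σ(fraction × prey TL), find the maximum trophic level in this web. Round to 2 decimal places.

Population B: 1 + 1 = 2
Population C: 1 + 2 = 3
Population D: 1 + (0.12×1 + 0.2×3 + 0.68×2) = 3.08
Population E: 1 + 3.08 = 4.08
Population F: 1 + 3.08 = 4.08
Population G: 1 + 4.08 = 5.08

5.08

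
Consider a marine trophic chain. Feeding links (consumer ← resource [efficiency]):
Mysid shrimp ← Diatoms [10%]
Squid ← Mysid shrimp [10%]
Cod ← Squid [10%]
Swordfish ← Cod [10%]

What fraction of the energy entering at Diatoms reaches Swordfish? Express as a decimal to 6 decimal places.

Product of link efficiencies: 0.1 × 0.1 × 0.1 × 0.1 = 0.0001

0.000100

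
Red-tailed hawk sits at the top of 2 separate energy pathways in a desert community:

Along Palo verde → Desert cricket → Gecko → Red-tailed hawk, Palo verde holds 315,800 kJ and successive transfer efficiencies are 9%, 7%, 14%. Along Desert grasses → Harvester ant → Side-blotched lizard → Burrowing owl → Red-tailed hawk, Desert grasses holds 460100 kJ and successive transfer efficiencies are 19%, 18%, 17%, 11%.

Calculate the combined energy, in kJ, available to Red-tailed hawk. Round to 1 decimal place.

Via Palo verde: 315800 × 0.09 × 0.07 × 0.14 = 278.5356 kJ
Via Desert grasses: 460100 × 0.19 × 0.18 × 0.17 × 0.11 = 294.252354 kJ
Total at Red-tailed hawk: 278.5356 + 294.252354 = 572.787954 kJ

572.8 kJ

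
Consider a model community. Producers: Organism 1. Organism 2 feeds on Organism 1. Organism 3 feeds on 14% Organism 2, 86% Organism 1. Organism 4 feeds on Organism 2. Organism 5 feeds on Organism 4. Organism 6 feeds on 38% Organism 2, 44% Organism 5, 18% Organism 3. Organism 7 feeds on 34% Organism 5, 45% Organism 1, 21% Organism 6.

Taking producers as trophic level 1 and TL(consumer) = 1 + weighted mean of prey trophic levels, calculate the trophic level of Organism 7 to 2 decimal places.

Organism 2: 1 + 1 = 2
Organism 3: 1 + (0.14×2 + 0.86×1) = 2.14
Organism 4: 1 + 2 = 3
Organism 5: 1 + 3 = 4
Organism 6: 1 + (0.38×2 + 0.44×4 + 0.18×2.14) = 3.9052
Organism 7: 1 + (0.34×4 + 0.45×1 + 0.21×3.9052) = 3.630092

3.63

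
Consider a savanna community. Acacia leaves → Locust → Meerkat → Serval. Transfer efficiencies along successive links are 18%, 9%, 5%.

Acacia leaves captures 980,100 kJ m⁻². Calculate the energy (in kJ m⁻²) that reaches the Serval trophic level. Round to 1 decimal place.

793.9 kJ m⁻²

Locust: 980100 × 0.18 = 176418 kJ m⁻²
Meerkat: 176418 × 0.09 = 15877.62 kJ m⁻²
Serval: 15877.62 × 0.05 = 793.881 kJ m⁻²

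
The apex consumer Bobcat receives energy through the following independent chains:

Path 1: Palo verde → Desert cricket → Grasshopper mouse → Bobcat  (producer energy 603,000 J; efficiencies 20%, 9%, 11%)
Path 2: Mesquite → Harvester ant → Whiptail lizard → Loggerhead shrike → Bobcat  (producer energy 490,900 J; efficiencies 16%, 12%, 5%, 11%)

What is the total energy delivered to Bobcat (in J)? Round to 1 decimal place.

1245.8 J

Path 1: 603000 × 0.2 × 0.09 × 0.11 = 1193.94 J
Path 2: 490900 × 0.16 × 0.12 × 0.05 × 0.11 = 51.83904 J
Total at Bobcat: 1193.94 + 51.83904 = 1245.77904 J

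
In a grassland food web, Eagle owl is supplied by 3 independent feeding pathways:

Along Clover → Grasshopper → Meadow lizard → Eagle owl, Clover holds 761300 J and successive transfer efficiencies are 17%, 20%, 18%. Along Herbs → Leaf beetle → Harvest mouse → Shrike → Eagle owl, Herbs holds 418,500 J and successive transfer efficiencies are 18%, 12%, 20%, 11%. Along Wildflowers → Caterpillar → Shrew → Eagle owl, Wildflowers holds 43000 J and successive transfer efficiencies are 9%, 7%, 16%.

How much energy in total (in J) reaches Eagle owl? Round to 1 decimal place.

Via Clover: 761300 × 0.17 × 0.2 × 0.18 = 4659.156 J
Via Herbs: 418500 × 0.18 × 0.12 × 0.2 × 0.11 = 198.8712 J
Via Wildflowers: 43000 × 0.09 × 0.07 × 0.16 = 43.344 J
Total at Eagle owl: 4659.156 + 198.8712 + 43.344 = 4901.3712 J

4901.4 J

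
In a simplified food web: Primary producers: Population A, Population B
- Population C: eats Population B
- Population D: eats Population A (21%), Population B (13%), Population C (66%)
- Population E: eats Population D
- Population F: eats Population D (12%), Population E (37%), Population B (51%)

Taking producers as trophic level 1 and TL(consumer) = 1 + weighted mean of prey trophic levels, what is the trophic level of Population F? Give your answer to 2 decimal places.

3.18

Population C: 1 + 1 = 2
Population D: 1 + (0.21×1 + 0.13×1 + 0.66×2) = 2.66
Population E: 1 + 2.66 = 3.66
Population F: 1 + (0.12×2.66 + 0.37×3.66 + 0.51×1) = 3.1834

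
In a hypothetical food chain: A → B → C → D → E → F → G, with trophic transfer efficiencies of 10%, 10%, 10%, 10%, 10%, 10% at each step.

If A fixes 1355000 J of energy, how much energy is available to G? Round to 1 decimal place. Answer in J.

1.4 J

B: 1355000 × 0.1 = 135500 J
C: 135500 × 0.1 = 13550 J
D: 13550 × 0.1 = 1355 J
E: 1355 × 0.1 = 135.5 J
F: 135.5 × 0.1 = 13.55 J
G: 13.55 × 0.1 = 1.355 J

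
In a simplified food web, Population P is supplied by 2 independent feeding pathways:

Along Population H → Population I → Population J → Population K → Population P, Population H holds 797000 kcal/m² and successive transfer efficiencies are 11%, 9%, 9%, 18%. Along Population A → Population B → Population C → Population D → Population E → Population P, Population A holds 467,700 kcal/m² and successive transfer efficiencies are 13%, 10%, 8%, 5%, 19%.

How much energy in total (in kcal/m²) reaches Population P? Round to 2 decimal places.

Via Population H: 797000 × 0.11 × 0.09 × 0.09 × 0.18 = 127.82286 kcal/m²
Via Population A: 467700 × 0.13 × 0.1 × 0.08 × 0.05 × 0.19 = 4.620876 kcal/m²
Total at Population P: 127.82286 + 4.620876 = 132.443736 kcal/m²

132.44 kcal/m²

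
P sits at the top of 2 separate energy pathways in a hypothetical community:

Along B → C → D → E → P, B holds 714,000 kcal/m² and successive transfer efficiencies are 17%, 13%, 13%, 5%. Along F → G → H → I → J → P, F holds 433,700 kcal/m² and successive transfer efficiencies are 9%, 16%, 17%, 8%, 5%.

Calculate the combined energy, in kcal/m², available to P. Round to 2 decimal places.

106.81 kcal/m²

Via B: 714000 × 0.17 × 0.13 × 0.13 × 0.05 = 102.5661 kcal/m²
Via F: 433700 × 0.09 × 0.16 × 0.17 × 0.08 × 0.05 = 4.2467904 kcal/m²
Total at P: 102.5661 + 4.2467904 = 106.8128904 kcal/m²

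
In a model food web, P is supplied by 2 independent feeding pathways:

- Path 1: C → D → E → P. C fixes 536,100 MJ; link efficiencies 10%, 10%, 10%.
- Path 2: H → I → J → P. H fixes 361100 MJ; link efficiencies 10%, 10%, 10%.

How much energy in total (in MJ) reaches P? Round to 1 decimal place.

897.2 MJ

Path 1: 536100 × 0.1 × 0.1 × 0.1 = 536.1 MJ
Path 2: 361100 × 0.1 × 0.1 × 0.1 = 361.1 MJ
Total at P: 536.1 + 361.1 = 897.2 MJ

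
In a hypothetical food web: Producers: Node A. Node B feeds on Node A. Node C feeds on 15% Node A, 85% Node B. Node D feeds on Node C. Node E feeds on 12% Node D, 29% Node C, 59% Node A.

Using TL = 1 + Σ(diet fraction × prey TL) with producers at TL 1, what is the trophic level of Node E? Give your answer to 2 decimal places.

2.88

Node B: 1 + 1 = 2
Node C: 1 + (0.15×1 + 0.85×2) = 2.85
Node D: 1 + 2.85 = 3.85
Node E: 1 + (0.12×3.85 + 0.29×2.85 + 0.59×1) = 2.8785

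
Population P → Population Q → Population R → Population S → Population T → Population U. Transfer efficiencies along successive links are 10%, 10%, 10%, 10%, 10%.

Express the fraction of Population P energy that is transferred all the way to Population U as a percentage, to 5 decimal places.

Product of link efficiencies: 0.1 × 0.1 × 0.1 × 0.1 × 0.1 = 0.00001
As a percentage: 0.00001 × 100 = 0.00100%

0.00100%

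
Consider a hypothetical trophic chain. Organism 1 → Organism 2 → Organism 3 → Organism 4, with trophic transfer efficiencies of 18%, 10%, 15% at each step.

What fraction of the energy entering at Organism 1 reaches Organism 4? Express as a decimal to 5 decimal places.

0.00270

Product of link efficiencies: 0.18 × 0.1 × 0.15 = 0.0027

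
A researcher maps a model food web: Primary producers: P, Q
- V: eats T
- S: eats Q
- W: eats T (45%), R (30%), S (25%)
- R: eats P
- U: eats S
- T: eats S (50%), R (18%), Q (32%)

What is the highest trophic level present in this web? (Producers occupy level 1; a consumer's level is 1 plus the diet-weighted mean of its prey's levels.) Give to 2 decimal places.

R: 1 + 1 = 2
S: 1 + 1 = 2
T: 1 + (0.5×2 + 0.18×2 + 0.32×1) = 2.68
U: 1 + 2 = 3
V: 1 + 2.68 = 3.68
W: 1 + (0.45×2.68 + 0.3×2 + 0.25×2) = 3.306

3.68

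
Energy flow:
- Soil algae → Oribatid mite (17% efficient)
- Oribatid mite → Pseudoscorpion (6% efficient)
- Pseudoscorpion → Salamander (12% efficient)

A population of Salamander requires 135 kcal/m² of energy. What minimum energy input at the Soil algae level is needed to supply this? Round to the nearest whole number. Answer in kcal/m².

Cumulative transfer efficiency: 0.17 × 0.06 × 0.12 = 0.001224
Soil algae energy = 135 / 0.001224 = 110294 kcal/m²

110294 kcal/m²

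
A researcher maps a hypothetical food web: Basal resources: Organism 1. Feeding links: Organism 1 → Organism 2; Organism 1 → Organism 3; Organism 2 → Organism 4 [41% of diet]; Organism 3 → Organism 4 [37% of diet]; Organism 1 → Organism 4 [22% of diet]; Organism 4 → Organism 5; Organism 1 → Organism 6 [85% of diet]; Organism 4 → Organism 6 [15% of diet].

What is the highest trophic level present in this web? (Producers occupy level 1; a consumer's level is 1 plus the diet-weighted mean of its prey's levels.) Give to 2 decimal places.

3.78

Organism 2: 1 + 1 = 2
Organism 3: 1 + 1 = 2
Organism 4: 1 + (0.41×2 + 0.37×2 + 0.22×1) = 2.78
Organism 5: 1 + 2.78 = 3.78
Organism 6: 1 + (0.85×1 + 0.15×2.78) = 2.267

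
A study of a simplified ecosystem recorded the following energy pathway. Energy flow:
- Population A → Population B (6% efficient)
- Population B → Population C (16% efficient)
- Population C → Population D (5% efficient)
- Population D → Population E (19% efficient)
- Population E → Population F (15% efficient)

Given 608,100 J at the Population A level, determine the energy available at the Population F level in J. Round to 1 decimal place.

8.3 J

Population B: 608100 × 0.06 = 36486 J
Population C: 36486 × 0.16 = 5837.76 J
Population D: 5837.76 × 0.05 = 291.888 J
Population E: 291.888 × 0.19 = 55.45872 J
Population F: 55.45872 × 0.15 = 8.318808 J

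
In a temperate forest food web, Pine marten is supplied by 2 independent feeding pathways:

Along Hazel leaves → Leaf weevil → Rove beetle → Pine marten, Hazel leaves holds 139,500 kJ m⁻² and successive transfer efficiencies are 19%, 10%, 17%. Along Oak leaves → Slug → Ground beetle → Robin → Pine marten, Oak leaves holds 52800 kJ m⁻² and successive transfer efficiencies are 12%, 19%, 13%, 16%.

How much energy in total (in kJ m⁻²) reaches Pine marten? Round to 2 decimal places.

475.62 kJ m⁻²

Via Hazel leaves: 139500 × 0.19 × 0.1 × 0.17 = 450.585 kJ m⁻²
Via Oak leaves: 52800 × 0.12 × 0.19 × 0.13 × 0.16 = 25.039872 kJ m⁻²
Total at Pine marten: 450.585 + 25.039872 = 475.624872 kJ m⁻²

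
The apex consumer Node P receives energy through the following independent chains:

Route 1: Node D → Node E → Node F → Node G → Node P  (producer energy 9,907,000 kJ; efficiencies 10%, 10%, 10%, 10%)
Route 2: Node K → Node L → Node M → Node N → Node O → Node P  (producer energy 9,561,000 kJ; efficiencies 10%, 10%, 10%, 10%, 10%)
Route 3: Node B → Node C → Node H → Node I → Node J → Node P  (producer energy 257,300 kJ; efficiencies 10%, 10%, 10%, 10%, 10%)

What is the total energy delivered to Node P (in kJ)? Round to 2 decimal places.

1088.88 kJ

Route 1: 9907000 × 0.1 × 0.1 × 0.1 × 0.1 = 990.7 kJ
Route 2: 9561000 × 0.1 × 0.1 × 0.1 × 0.1 × 0.1 = 95.61 kJ
Route 3: 257300 × 0.1 × 0.1 × 0.1 × 0.1 × 0.1 = 2.573 kJ
Total at Node P: 990.7 + 95.61 + 2.573 = 1088.883 kJ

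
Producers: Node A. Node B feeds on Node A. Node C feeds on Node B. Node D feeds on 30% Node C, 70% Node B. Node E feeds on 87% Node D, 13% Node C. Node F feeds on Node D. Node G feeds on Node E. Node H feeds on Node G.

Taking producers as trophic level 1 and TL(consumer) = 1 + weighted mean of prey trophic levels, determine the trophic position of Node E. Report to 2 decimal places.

4.26

Node B: 1 + 1 = 2
Node C: 1 + 2 = 3
Node D: 1 + (0.3×3 + 0.7×2) = 3.3
Node E: 1 + (0.87×3.3 + 0.13×3) = 4.261
Node F: 1 + 3.3 = 4.3
Node G: 1 + 4.261 = 5.261
Node H: 1 + 5.261 = 6.261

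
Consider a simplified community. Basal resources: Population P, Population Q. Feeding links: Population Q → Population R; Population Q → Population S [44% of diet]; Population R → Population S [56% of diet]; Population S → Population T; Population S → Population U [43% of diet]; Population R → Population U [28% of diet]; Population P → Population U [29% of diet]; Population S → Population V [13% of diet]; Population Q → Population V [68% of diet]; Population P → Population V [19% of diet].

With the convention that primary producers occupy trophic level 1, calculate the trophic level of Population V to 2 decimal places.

2.20

Population R: 1 + 1 = 2
Population S: 1 + (0.44×1 + 0.56×2) = 2.56
Population T: 1 + 2.56 = 3.56
Population U: 1 + (0.43×2.56 + 0.28×2 + 0.29×1) = 2.9508
Population V: 1 + (0.13×2.56 + 0.68×1 + 0.19×1) = 2.2028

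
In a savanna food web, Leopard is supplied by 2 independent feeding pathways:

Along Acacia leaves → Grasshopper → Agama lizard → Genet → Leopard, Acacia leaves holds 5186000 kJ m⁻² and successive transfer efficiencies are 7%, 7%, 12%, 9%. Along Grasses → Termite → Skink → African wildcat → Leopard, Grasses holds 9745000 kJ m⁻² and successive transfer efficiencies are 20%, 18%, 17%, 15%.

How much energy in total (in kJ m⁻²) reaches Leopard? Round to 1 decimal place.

Via Acacia leaves: 5186000 × 0.07 × 0.07 × 0.12 × 0.09 = 274.44312 kJ m⁻²
Via Grasses: 9745000 × 0.2 × 0.18 × 0.17 × 0.15 = 8945.91 kJ m⁻²
Total at Leopard: 274.44312 + 8945.91 = 9220.35312 kJ m⁻²

9220.4 kJ m⁻²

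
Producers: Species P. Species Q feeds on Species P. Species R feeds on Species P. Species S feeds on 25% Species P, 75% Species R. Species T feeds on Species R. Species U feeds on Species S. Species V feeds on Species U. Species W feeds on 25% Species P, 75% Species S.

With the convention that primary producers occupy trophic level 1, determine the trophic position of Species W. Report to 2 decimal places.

Species Q: 1 + 1 = 2
Species R: 1 + 1 = 2
Species S: 1 + (0.25×1 + 0.75×2) = 2.75
Species T: 1 + 2 = 3
Species U: 1 + 2.75 = 3.75
Species V: 1 + 3.75 = 4.75
Species W: 1 + (0.25×1 + 0.75×2.75) = 3.3125

3.31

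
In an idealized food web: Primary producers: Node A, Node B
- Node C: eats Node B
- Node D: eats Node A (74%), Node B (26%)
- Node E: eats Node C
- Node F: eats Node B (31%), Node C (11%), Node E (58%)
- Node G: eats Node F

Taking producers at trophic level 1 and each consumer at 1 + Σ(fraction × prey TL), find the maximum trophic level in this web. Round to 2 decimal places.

4.27

Node C: 1 + 1 = 2
Node D: 1 + (0.74×1 + 0.26×1) = 2
Node E: 1 + 2 = 3
Node F: 1 + (0.31×1 + 0.11×2 + 0.58×3) = 3.27
Node G: 1 + 3.27 = 4.27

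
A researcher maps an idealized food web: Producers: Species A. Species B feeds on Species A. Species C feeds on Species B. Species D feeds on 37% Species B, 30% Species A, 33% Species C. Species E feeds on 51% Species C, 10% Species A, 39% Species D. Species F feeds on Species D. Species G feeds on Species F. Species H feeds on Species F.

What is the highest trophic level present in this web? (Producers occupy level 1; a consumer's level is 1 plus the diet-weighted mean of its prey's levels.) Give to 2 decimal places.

5.03

Species B: 1 + 1 = 2
Species C: 1 + 2 = 3
Species D: 1 + (0.37×2 + 0.3×1 + 0.33×3) = 3.03
Species E: 1 + (0.51×3 + 0.1×1 + 0.39×3.03) = 3.8117
Species F: 1 + 3.03 = 4.03
Species G: 1 + 4.03 = 5.03
Species H: 1 + 4.03 = 5.03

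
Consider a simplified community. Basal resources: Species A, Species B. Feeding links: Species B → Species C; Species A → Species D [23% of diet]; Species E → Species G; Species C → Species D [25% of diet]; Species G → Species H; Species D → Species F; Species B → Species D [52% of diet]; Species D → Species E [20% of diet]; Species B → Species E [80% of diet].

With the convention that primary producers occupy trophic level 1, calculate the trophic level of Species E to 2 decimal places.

Species C: 1 + 1 = 2
Species D: 1 + (0.25×2 + 0.23×1 + 0.52×1) = 2.25
Species E: 1 + (0.8×1 + 0.2×2.25) = 2.25
Species F: 1 + 2.25 = 3.25
Species G: 1 + 2.25 = 3.25
Species H: 1 + 3.25 = 4.25

2.25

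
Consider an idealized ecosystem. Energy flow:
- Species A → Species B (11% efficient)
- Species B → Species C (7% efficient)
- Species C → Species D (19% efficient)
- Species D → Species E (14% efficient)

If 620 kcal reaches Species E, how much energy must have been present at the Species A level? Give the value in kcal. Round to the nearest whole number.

Cumulative transfer efficiency: 0.11 × 0.07 × 0.19 × 0.14 = 0.00020482
Species A energy = 620 / 0.00020482 = 3027048 kcal

3027048 kcal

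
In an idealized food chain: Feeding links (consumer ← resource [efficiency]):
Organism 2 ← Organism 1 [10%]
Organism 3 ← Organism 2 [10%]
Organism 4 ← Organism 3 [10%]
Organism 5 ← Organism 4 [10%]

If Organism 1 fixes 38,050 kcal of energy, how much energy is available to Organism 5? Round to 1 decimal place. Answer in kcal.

3.8 kcal

Organism 2: 38050 × 0.1 = 3805 kcal
Organism 3: 3805 × 0.1 = 380.5 kcal
Organism 4: 380.5 × 0.1 = 38.05 kcal
Organism 5: 38.05 × 0.1 = 3.805 kcal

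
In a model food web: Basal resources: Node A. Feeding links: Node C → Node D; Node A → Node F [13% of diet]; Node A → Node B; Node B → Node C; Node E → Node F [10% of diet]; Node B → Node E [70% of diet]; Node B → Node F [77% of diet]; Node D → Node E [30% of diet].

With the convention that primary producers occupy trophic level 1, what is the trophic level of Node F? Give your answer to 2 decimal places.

Node B: 1 + 1 = 2
Node C: 1 + 2 = 3
Node D: 1 + 3 = 4
Node E: 1 + (0.7×2 + 0.3×4) = 3.6
Node F: 1 + (0.13×1 + 0.1×3.6 + 0.77×2) = 3.03

3.03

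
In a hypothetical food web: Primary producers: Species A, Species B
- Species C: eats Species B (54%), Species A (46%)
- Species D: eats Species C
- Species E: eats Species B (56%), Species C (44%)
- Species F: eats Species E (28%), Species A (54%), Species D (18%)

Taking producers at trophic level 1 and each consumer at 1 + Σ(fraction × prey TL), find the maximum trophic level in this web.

Species C: 1 + (0.54×1 + 0.46×1) = 2
Species D: 1 + 2 = 3
Species E: 1 + (0.56×1 + 0.44×2) = 2.44
Species F: 1 + (0.28×2.44 + 0.54×1 + 0.18×3) = 2.7632

3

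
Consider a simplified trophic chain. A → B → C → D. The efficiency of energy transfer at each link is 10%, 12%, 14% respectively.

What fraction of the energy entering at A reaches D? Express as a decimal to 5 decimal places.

0.00168

Product of link efficiencies: 0.1 × 0.12 × 0.14 = 0.00168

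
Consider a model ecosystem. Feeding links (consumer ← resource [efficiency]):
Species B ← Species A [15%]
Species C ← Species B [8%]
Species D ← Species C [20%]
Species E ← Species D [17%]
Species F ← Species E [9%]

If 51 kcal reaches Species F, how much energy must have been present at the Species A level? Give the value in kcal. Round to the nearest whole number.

Cumulative transfer efficiency: 0.15 × 0.08 × 0.2 × 0.17 × 0.09 = 0.00003672
Species A energy = 51 / 0.00003672 = 1388889 kcal

1388889 kcal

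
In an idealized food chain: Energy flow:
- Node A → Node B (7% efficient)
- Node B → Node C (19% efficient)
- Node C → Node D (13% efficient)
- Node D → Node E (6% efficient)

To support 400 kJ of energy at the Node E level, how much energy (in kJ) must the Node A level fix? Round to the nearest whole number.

3855793 kJ

Cumulative transfer efficiency: 0.07 × 0.19 × 0.13 × 0.06 = 0.00010374
Node A energy = 400 / 0.00010374 = 3855793 kJ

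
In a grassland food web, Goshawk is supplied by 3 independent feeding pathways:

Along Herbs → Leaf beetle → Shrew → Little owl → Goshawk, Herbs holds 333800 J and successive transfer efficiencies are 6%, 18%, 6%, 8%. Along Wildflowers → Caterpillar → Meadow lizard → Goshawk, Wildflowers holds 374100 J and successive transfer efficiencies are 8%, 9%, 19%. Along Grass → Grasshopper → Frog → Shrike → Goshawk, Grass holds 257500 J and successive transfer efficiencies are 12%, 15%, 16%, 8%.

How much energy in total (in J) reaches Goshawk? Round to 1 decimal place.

588.4 J

Via Herbs: 333800 × 0.06 × 0.18 × 0.06 × 0.08 = 17.304192 J
Via Wildflowers: 374100 × 0.08 × 0.09 × 0.19 = 511.7688 J
Via Grass: 257500 × 0.12 × 0.15 × 0.16 × 0.08 = 59.328 J
Total at Goshawk: 17.304192 + 511.7688 + 59.328 = 588.400992 J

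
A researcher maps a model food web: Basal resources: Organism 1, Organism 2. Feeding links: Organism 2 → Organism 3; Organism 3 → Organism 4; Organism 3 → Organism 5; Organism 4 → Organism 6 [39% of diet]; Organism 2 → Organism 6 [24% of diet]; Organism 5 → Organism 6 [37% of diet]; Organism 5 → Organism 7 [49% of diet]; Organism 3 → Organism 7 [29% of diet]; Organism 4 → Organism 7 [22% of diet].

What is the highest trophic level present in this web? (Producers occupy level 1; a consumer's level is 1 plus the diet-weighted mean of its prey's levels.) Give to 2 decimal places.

3.71

Organism 3: 1 + 1 = 2
Organism 4: 1 + 2 = 3
Organism 5: 1 + 2 = 3
Organism 6: 1 + (0.39×3 + 0.24×1 + 0.37×3) = 3.52
Organism 7: 1 + (0.49×3 + 0.29×2 + 0.22×3) = 3.71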